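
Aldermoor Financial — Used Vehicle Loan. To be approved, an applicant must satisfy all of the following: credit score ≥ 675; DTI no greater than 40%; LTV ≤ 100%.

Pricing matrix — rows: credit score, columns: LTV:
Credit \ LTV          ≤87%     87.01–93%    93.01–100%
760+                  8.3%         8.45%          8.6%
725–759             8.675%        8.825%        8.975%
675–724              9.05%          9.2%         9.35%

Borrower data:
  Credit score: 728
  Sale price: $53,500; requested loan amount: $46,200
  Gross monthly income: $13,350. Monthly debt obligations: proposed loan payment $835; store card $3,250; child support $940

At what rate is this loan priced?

8.675%

Credit score 728 ≥ 675; Total monthly debts = (835 + 3,250 + 940) = 5,025. DTI = 5,025/13,350 = 37.6% ≤ 40%
Loan-to-value = 46,200/53,500 = 86.4% — pass (100% max)
Credit 728 → row 725–759; LTV 86.4% → column ≤87%. Grid cell → 8.675%.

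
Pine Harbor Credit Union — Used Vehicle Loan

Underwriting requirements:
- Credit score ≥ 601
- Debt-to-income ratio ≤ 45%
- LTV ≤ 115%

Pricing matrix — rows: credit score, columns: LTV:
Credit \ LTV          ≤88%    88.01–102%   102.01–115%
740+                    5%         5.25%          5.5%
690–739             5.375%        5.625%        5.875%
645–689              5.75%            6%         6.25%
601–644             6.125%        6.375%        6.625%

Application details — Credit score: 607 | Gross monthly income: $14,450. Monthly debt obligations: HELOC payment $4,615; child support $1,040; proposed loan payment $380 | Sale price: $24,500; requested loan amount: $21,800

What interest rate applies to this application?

6.375%

Credit score 607 ≥ 601; Total monthly debts = (4,615 + 1,040 + 380) = 6,035. DTI: 6,035 ÷ 14,450 = 41.8%, within the 45% cap
LTV = 21,800/24,500 = 89% ≤ 115%
Score 607 is in the 601–644 band; LTV 89% is in the 88.01–102% band → 6.375%.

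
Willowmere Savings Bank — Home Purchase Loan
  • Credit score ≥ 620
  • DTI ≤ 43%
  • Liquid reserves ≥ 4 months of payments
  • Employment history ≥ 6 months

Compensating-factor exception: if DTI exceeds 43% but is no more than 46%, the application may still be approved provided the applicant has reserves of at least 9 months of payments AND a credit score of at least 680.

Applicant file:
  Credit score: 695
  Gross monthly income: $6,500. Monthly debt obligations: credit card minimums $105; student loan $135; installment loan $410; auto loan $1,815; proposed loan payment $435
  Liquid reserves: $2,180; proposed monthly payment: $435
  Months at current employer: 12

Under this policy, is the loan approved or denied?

Denied

Credit score 695 ≥ 620 (meets base)
Total debts = (105 + 135 + 410 + 1,815 + 435) = 2,900. DTI: 2,900 ÷ 6,500 = 44.6%, over the 43% base limit.
Reserves = 2,180/435 = 5.0 months ≥ 4
Employment 12 ≥ 6 months
DTI 44.6% is within the 43%–46% exception band; checking compensating factors.
Override check — reserves: 5.0 mo (short of 9); score: 695 (ok).
Override conditions not both satisfied; exception does not apply.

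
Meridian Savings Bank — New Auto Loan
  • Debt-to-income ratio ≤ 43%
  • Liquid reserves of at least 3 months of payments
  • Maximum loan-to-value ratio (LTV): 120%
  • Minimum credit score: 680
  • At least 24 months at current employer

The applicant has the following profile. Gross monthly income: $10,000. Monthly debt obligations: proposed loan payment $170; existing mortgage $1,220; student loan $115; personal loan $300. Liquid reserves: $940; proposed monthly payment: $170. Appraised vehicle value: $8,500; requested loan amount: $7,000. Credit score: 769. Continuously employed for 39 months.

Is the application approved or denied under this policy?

Approved

Total monthly debts = (170 + 1,220 + 115 + 300) = 1,805. DTI: 1,805 ÷ 10,000 = 18.1%, within the 43% cap
Reserves = 940/170 = 5.5 months ≥ 3
Loan-to-value = 7,000/8,500 = 82.4% — pass (120% max)
Credit score 769 ≥ 680 (meets)
Employment 39 ≥ 24 months
All criteria satisfied.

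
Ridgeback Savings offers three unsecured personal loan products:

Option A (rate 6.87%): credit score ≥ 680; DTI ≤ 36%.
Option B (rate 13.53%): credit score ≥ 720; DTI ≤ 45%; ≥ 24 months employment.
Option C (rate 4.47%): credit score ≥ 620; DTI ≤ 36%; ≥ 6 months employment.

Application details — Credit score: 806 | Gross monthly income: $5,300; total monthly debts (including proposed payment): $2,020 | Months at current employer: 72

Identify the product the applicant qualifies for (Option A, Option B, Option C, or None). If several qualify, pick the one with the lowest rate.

DTI = 2,020/5,300 = 38.1%.
Option A: score 806 ≥ 680; DTI 38.1% > 36% → does not qualify.
Option B: score 806 ≥ 720; DTI 38.1% ≤ 45%; employment 72 ≥ 24 mo → qualifies.
Option C: score 806 ≥ 620; DTI 38.1% > 36%; employment 72 ≥ 6 mo → does not qualify.

Option B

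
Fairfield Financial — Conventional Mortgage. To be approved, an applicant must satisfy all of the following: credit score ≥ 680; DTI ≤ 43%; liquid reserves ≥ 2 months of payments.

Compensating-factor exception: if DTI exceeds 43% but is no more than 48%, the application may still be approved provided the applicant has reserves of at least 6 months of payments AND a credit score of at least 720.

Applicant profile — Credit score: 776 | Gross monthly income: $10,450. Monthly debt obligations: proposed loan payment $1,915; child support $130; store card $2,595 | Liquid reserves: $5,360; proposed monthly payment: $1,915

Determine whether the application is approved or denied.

Credit score 776 ≥ 680 (meets base)
Total debts = (1,915 + 130 + 2,595) = 4,640. DTI: 4,640 ÷ 10,450 = 44.4%, over the 43% base limit.
Reserves = 5,360/1,915 = 2.8 months ≥ 2
44.4% falls in the override range (43%–48%), so the compensating-factor test applies.
Reserves 2.8 < 6 months; credit score 776 ≥ 720.
Compensating-factor requirement not fully met.

Denied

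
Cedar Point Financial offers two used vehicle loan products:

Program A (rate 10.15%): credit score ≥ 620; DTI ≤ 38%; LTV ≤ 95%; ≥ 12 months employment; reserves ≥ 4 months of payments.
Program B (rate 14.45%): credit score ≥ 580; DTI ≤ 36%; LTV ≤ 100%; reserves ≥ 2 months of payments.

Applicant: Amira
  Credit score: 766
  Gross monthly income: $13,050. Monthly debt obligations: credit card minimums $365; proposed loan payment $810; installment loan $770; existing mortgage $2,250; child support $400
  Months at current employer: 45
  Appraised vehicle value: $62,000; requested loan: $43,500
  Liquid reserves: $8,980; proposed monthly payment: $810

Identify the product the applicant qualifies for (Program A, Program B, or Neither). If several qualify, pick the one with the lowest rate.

Total debts = (365 + 810 + 770 + 2,250 + 400) = 4,595; DTI = 4,595/13,050 = 35.2%.
LTV = 43,500/62,000 = 70.2%.
Reserves = 8,980/810 = 11.1 months.
Program A: score 766 ≥ 620; DTI 35.2% ≤ 38%; LTV 70.2% ≤ 95%; employment 45 ≥ 12 mo; reserves 11.1 ≥ 4 mo → qualifies.
Program B: score 766 ≥ 580; DTI 35.2% ≤ 36%; LTV 70.2% ≤ 100%; reserves 11.1 ≥ 2 mo → qualifies.
Qualifying: Program A, Program B. Lowest rate is 10.15% → Program A.

Program A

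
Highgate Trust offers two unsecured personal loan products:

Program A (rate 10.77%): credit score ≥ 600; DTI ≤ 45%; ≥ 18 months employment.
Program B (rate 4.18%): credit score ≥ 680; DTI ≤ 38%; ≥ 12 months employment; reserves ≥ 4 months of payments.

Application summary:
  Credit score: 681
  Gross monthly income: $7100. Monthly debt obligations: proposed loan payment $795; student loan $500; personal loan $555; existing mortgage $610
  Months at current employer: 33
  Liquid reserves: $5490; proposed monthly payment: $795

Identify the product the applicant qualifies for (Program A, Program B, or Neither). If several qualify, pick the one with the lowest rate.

Program B

Total debts = (795 + 500 + 555 + 610) = 2,460; DTI = 2,460/7,100 = 34.6%.
Reserves = 5,490/795 = 6.9 months.
Program A: score 681 ≥ 600; DTI 34.6% ≤ 45%; employment 33 ≥ 18 mo → qualifies.
Program B: score 681 ≥ 680; DTI 34.6% ≤ 38%; employment 33 ≥ 12 mo; reserves 6.9 ≥ 4 mo → qualifies.
Qualifying: Program A, Program B. Lowest rate is 4.18% → Program B.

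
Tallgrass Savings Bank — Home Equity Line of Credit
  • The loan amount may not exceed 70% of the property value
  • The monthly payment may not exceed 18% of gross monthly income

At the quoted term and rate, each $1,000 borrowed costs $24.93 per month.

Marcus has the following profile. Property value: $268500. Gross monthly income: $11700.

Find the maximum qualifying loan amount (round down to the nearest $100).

Payment cap: 18% × $11,700 = $2,106/month.
At $24.93 per $1,000, that supports 2,106/24.93 × 1,000 ≈ $84,476 → $84,400.
LTV cap: 70% × $268,500 = $187,950 → $187,900.
Binding constraint: payment-to-income.

$84,400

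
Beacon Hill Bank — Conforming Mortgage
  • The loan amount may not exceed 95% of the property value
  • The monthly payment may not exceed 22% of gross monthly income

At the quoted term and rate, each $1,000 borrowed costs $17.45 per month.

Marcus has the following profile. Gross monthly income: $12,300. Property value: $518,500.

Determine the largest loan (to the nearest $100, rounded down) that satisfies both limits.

Payment cap: 22% × $12,300 = $2,706/month.
At $17.45 per $1,000, that supports 2,706/17.45 × 1,000 ≈ $155,071 → $155,000.
LTV cap: 95% × $518,500 = $492,575 → $492,500.
Binding constraint: payment-to-income.

$155,000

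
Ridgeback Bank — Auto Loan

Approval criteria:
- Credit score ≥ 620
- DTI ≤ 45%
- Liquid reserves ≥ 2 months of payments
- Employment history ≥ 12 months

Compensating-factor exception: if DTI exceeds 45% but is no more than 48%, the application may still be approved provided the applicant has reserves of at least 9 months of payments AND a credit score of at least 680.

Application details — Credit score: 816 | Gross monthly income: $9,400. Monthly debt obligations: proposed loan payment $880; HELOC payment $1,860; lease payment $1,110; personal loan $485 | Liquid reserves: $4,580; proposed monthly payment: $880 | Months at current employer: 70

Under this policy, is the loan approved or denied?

Denied

Credit score 816 ≥ 620 (meets base)
Total debts = (880 + 1,860 + 1,110 + 485) = 4,335. DTI = 4,335/9,400 = 46.1% > 45% — standard DTI limit exceeded.
Liquid reserves cover 4,580/880 = 5.2 months — ≥ 2 required
Employment 70 ≥ 12 months
DTI 46.1% is within the 45%–48% exception band; checking compensating factors.
Reserves 5.2 < 9 months; credit score 816 ≥ 680.
Override conditions not both satisfied; exception does not apply.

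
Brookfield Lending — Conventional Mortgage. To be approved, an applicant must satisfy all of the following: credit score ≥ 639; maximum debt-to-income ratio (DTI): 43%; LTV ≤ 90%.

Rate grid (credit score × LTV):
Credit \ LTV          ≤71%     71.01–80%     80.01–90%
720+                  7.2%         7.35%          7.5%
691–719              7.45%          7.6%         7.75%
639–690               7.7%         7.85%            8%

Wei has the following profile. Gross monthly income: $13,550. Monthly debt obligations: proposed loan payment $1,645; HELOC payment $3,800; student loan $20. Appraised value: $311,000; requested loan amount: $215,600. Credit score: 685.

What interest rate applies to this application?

Credit score 685 ≥ 639; Total monthly debts = (1,645 + 3,800 + 20) = 5,465. DTI: 5,465 ÷ 13,550 = 40.3%, within the 43% cap
LTV: 215,600 ÷ 311,000 = 69.3%, within 90% cap
Score 685 is in the 639–690 band; LTV 69.3% is in the ≤71% band → 7.7%.

7.7%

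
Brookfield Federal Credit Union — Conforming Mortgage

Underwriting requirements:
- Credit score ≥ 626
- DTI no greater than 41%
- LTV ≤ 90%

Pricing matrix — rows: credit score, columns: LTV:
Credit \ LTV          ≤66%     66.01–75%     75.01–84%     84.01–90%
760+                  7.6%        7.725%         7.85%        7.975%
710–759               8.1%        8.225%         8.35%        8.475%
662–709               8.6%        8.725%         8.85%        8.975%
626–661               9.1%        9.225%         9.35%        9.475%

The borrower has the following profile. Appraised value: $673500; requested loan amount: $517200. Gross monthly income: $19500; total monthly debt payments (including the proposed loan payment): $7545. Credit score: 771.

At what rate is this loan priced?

7.85%

Credit score 771 ≥ 626; DTI: 7,545 ÷ 19,500 = 38.7%, within the 41% cap
LTV: 517,200 ÷ 673,500 = 76.8%, within 90% cap
Credit 771 → row 760+; LTV 76.8% → column 75.01–84%. Grid cell → 7.85%.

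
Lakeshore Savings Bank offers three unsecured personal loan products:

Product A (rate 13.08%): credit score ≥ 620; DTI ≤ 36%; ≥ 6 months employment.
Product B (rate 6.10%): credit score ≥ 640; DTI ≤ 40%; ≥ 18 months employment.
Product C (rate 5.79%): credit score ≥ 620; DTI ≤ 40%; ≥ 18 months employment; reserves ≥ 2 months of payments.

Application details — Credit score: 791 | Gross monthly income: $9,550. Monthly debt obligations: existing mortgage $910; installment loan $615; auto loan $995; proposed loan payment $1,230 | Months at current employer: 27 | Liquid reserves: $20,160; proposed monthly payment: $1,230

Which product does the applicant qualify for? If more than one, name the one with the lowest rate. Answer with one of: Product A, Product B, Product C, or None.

Product C

Total debts = (910 + 615 + 995 + 1,230) = 3,750; DTI = 3,750/9,550 = 39.3%.
Reserves = 20,160/1,230 = 16.4 months.
Product A: score 791 ≥ 620; DTI 39.3% > 36%; employment 27 ≥ 6 mo → does not qualify.
Product B: score 791 ≥ 640; DTI 39.3% ≤ 40%; employment 27 ≥ 18 mo → qualifies.
Product C: score 791 ≥ 620; DTI 39.3% ≤ 40%; employment 27 ≥ 18 mo; reserves 16.4 ≥ 2 mo → qualifies.
Qualifying: Product B, Product C. Lowest rate is 5.79% → Product C.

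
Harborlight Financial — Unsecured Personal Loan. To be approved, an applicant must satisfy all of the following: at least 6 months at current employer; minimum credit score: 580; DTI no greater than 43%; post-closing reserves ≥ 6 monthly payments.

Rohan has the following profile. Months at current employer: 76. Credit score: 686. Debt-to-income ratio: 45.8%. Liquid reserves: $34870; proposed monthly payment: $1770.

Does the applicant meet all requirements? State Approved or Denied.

Employment 76 ≥ 6 months
Credit score 686 ≥ 580 (meets)
DTI 45.8% > 43%
Reserves = 34,870/1,770 = 19.7 months ≥ 6
Fails on DTI.

Denied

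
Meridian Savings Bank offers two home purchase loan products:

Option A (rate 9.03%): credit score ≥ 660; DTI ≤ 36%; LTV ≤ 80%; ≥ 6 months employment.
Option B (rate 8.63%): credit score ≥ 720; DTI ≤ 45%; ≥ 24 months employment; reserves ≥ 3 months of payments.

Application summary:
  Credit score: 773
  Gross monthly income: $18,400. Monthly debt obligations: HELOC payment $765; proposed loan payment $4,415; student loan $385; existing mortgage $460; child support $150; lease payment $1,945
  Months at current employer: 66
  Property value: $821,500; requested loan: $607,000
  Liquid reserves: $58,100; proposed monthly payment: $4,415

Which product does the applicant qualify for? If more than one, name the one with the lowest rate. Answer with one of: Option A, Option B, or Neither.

Total debts = (765 + 4,415 + 385 + 460 + 150 + 1,945) = 8,120; DTI = 8,120/18,400 = 44.1%.
LTV = 607,000/821,500 = 73.9%.
Reserves = 58,100/4,415 = 13.2 months.
Option A: score 773 ≥ 660; DTI 44.1% > 36%; LTV 73.9% ≤ 80%; employment 66 ≥ 6 mo → does not qualify.
Option B: score 773 ≥ 720; DTI 44.1% ≤ 45%; employment 66 ≥ 24 mo; reserves 13.2 ≥ 3 mo → qualifies.

Option B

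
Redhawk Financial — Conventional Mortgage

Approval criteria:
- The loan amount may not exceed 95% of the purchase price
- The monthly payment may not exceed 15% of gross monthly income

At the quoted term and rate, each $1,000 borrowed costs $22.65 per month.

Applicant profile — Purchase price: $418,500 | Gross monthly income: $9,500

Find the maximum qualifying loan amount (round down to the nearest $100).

$62,900

Payment cap: 15% × $9,500 = $1,425/month.
At $22.65 per $1,000, that supports 1,425/22.65 × 1,000 ≈ $62,913 → $62,900.
LTV cap: 95% × $418,500 = $397,575 → $397,500.
Binding constraint: payment-to-income.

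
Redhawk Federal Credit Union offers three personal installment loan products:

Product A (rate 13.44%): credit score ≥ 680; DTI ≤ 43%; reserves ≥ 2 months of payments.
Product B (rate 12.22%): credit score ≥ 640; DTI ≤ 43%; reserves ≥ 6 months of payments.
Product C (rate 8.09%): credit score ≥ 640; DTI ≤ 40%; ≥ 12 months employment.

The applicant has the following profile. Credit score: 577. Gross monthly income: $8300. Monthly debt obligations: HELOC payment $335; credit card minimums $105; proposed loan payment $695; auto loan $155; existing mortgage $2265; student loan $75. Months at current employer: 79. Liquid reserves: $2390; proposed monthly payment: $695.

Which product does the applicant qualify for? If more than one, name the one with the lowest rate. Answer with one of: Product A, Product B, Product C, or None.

None

Total debts = (335 + 105 + 695 + 155 + 2,265 + 75) = 3,630; DTI = 3,630/8,300 = 43.7%.
Reserves = 2,390/695 = 3.4 months.
Product A: score 577 < 680; DTI 43.7% > 43%; reserves 3.4 ≥ 2 mo → does not qualify.
Product B: score 577 < 640; DTI 43.7% > 43%; reserves 3.4 < 6 mo → does not qualify.
Product C: score 577 < 640; DTI 43.7% > 40%; employment 79 ≥ 12 mo → does not qualify.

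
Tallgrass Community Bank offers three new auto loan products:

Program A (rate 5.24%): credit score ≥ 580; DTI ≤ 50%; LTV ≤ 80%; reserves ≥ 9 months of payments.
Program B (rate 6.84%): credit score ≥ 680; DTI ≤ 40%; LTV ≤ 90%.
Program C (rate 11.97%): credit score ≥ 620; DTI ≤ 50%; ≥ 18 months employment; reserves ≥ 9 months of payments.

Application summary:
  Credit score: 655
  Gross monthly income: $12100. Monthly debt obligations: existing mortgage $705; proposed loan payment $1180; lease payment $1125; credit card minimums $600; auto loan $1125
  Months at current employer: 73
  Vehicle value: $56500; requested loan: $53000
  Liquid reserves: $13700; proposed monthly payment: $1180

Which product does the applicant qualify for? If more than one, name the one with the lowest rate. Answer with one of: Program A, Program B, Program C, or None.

Total debts = (705 + 1,180 + 1,125 + 600 + 1,125) = 4,735; DTI = 4,735/12,100 = 39.1%.
LTV = 53,000/56,500 = 93.8%.
Reserves = 13,700/1,180 = 11.6 months.
Program A: score 655 ≥ 580; DTI 39.1% ≤ 50%; LTV 93.8% > 80%; reserves 11.6 ≥ 9 mo → does not qualify.
Program B: score 655 < 680; DTI 39.1% ≤ 40%; LTV 93.8% > 90% → does not qualify.
Program C: score 655 ≥ 620; DTI 39.1% ≤ 50%; employment 73 ≥ 18 mo; reserves 11.6 ≥ 9 mo → qualifies.

Program C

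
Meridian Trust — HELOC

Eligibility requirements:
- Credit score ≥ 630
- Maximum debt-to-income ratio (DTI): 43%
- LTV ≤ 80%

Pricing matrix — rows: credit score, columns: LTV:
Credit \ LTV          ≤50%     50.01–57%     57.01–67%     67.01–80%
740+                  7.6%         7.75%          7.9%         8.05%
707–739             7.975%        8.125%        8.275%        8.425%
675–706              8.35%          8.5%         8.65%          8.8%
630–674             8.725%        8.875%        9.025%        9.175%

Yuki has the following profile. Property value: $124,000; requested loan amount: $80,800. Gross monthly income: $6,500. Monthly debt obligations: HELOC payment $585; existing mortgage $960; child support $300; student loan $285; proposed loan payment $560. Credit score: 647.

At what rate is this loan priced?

9.025%

Credit score 647 ≥ 630; Total monthly debts = (585 + 960 + 300 + 285 + 560) = 2,690. DTI = 2,690/6,500 = 41.4% ≤ 43%
LTV: 80,800 ÷ 124,000 = 65.2%, within 80% cap
Row: 647 falls in 630–674. Column: 65.2% falls in 57.01–67%. Rate = 9.025%.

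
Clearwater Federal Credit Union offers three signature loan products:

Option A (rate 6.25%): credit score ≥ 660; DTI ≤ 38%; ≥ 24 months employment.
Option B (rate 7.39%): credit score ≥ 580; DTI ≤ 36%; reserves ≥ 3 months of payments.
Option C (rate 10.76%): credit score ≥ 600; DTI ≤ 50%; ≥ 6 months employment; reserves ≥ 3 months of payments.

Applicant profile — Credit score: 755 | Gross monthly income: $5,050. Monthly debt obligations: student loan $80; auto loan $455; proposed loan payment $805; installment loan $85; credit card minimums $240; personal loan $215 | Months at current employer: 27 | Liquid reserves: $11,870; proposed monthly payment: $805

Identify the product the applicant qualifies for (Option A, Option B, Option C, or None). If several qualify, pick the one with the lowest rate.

Total debts = (80 + 455 + 805 + 85 + 240 + 215) = 1,880; DTI = 1,880/5,050 = 37.2%.
Reserves = 11,870/805 = 14.7 months.
Option A: score 755 ≥ 660; DTI 37.2% ≤ 38%; employment 27 ≥ 24 mo → qualifies.
Option B: score 755 ≥ 580; DTI 37.2% > 36%; reserves 14.7 ≥ 3 mo → does not qualify.
Option C: score 755 ≥ 600; DTI 37.2% ≤ 50%; employment 27 ≥ 6 mo; reserves 14.7 ≥ 3 mo → qualifies.
Qualifying: Option A, Option C. Lowest rate is 6.25% → Option A.

Option A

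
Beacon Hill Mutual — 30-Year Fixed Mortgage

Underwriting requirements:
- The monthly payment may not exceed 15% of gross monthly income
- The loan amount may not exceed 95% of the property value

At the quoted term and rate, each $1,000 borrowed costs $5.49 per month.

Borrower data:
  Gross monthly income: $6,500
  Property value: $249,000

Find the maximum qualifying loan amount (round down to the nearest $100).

Payment cap: 15% × $6,500 = $975/month.
At $5.49 per $1,000, that supports 975/5.49 × 1,000 ≈ $177,595 → $177,500.
LTV cap: 95% × $249,000 = $236,550 → $236,500.
Binding constraint: payment-to-income.

$177,500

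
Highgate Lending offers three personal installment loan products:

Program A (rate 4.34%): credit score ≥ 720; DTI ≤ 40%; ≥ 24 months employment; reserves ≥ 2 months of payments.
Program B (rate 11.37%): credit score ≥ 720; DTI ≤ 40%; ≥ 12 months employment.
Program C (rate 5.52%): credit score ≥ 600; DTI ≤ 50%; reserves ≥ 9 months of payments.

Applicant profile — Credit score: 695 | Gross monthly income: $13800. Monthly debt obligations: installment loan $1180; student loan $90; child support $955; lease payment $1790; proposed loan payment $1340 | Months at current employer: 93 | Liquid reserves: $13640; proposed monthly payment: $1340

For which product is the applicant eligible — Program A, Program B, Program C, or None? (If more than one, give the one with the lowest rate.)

Program C

Total debts = (1,180 + 90 + 955 + 1,790 + 1,340) = 5,355; DTI = 5,355/13,800 = 38.8%.
Reserves = 13,640/1,340 = 10.2 months.
Program A: score 695 < 720; DTI 38.8% ≤ 40%; employment 93 ≥ 24 mo; reserves 10.2 ≥ 2 mo → does not qualify.
Program B: score 695 < 720; DTI 38.8% ≤ 40%; employment 93 ≥ 12 mo → does not qualify.
Program C: score 695 ≥ 600; DTI 38.8% ≤ 50%; reserves 10.2 ≥ 9 mo → qualifies.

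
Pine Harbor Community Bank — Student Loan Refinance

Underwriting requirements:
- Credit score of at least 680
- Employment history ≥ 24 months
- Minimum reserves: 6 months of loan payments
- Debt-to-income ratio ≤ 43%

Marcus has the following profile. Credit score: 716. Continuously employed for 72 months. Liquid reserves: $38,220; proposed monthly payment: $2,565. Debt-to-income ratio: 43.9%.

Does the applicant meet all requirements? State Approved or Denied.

Credit score 716 ≥ 680 (meets)
Employment 72 ≥ 24 months
Reserves: 38,220 ÷ 2,565 = 14.9 months (meets 6-month minimum)
DTI 43.9% > 43%
Fails on DTI.

Denied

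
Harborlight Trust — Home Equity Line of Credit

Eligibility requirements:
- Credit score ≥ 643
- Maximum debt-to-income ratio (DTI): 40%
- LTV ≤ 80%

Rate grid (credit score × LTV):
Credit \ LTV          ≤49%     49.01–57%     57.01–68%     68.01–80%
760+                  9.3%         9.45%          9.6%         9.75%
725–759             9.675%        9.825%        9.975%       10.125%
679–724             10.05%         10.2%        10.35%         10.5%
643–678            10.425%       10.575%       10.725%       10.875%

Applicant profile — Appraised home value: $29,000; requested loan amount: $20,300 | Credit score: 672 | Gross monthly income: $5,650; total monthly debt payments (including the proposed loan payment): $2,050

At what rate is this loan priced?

Credit score 672 ≥ 643; DTI = 2,050/5,650 = 36.3% ≤ 40%
Loan-to-value = 20,300/29,000 = 70% — pass (80% max)
Row: 672 falls in 643–678. Column: 70% falls in 68.01–80%. Rate = 10.875%.

10.875%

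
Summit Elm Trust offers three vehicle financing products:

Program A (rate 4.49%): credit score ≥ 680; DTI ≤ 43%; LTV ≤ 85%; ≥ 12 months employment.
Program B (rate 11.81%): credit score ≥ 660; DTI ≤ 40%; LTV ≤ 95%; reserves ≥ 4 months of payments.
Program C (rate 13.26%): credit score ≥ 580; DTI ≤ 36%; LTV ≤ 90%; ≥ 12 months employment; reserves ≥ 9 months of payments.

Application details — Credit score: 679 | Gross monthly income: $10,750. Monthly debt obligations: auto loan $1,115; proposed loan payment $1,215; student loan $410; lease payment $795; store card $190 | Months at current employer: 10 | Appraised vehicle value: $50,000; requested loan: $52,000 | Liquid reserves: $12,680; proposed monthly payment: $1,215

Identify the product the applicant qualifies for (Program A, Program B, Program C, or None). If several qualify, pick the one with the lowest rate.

Total debts = (1,115 + 1,215 + 410 + 795 + 190) = 3,725; DTI = 3,725/10,750 = 34.7%.
LTV = 52,000/50,000 = 104%.
Reserves = 12,680/1,215 = 10.4 months.
Program A: score 679 < 680; DTI 34.7% ≤ 43%; LTV 104% > 85%; employment 10 < 12 mo → does not qualify.
Program B: score 679 ≥ 660; DTI 34.7% ≤ 40%; LTV 104% > 95%; reserves 10.4 ≥ 4 mo → does not qualify.
Program C: score 679 ≥ 580; DTI 34.7% ≤ 36%; LTV 104% > 90%; employment 10 < 12 mo; reserves 10.4 ≥ 9 mo → does not qualify.

None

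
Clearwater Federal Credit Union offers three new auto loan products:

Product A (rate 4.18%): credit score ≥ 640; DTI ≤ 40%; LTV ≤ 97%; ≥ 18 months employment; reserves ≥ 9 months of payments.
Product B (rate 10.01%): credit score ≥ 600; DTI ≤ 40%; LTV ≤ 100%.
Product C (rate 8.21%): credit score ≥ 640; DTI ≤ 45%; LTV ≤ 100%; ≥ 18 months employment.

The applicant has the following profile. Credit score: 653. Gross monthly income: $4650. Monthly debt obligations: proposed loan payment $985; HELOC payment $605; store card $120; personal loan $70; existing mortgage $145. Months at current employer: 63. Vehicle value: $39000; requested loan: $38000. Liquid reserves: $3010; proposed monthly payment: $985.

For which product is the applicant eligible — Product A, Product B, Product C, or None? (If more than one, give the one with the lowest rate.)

Total debts = (985 + 605 + 120 + 70 + 145) = 1,925; DTI = 1,925/4,650 = 41.4%.
LTV = 38,000/39,000 = 97.4%.
Reserves = 3,010/985 = 3.1 months.
Product A: score 653 ≥ 640; DTI 41.4% > 40%; LTV 97.4% > 97%; employment 63 ≥ 18 mo; reserves 3.1 < 9 mo → does not qualify.
Product B: score 653 ≥ 600; DTI 41.4% > 40%; LTV 97.4% ≤ 100% → does not qualify.
Product C: score 653 ≥ 640; DTI 41.4% ≤ 45%; LTV 97.4% ≤ 100%; employment 63 ≥ 18 mo → qualifies.

Product C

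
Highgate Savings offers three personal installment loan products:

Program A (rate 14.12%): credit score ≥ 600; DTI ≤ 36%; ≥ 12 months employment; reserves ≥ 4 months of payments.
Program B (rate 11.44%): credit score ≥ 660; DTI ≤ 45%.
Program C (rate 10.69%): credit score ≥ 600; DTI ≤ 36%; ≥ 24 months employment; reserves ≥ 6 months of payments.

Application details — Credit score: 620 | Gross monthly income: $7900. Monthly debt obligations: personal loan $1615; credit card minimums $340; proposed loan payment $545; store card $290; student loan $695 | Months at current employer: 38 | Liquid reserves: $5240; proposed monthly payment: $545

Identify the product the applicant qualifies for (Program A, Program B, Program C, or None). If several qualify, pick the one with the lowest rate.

Total debts = (1,615 + 340 + 545 + 290 + 695) = 3,485; DTI = 3,485/7,900 = 44.1%.
Reserves = 5,240/545 = 9.6 months.
Program A: score 620 ≥ 600; DTI 44.1% > 36%; employment 38 ≥ 12 mo; reserves 9.6 ≥ 4 mo → does not qualify.
Program B: score 620 < 660; DTI 44.1% ≤ 45% → does not qualify.
Program C: score 620 ≥ 600; DTI 44.1% > 36%; employment 38 ≥ 24 mo; reserves 9.6 ≥ 6 mo → does not qualify.

None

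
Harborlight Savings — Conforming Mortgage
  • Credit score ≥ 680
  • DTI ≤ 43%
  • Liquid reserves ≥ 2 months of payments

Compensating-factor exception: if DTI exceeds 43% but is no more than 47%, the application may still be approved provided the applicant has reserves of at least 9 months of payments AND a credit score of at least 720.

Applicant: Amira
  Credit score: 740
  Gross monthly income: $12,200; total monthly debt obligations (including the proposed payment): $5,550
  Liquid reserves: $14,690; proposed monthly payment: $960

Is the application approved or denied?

Credit score 740 ≥ 680 (meets base)
DTI: 5,550 ÷ 12,200 = 45.5%, over the 43% base limit.
Liquid reserves cover 14,690/960 = 15.3 months — ≥ 2 required
45.5% falls in the override range (43%–47%), so the compensating-factor test applies.
Reserves 15.3 ≥ 9 months; credit score 740 ≥ 720.
Both compensating conditions met → exception applies.

Approved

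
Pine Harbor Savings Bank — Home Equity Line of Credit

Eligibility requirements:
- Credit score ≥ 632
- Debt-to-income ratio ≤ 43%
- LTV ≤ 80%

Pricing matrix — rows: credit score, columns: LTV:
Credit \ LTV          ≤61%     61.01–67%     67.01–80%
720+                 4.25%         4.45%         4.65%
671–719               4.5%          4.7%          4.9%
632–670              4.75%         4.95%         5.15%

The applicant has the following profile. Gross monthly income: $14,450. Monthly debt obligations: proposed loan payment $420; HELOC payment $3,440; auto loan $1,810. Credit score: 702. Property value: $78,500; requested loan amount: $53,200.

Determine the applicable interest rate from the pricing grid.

4.9%

Credit score 702 ≥ 632; Total monthly debts = (420 + 3,440 + 1,810) = 5,670. Debt-to-income = 5,670/14,450 = 39.2% — meets 43% limit
Loan-to-value = 53,200/78,500 = 67.8% — pass (80% max)
Score 702 is in the 671–719 band; LTV 67.8% is in the 67.01–80% band → 4.9%.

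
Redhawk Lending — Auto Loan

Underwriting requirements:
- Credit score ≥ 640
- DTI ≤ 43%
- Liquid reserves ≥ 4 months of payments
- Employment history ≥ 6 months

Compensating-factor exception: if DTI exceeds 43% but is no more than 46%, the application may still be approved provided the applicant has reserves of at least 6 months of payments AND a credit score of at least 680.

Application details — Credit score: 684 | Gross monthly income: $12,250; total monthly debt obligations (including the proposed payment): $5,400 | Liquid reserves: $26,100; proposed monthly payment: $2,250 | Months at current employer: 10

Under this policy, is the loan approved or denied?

Credit score 684 ≥ 640 (meets base)
DTI: 5,400 ÷ 12,250 = 44.1%, over the 43% base limit.
Liquid reserves cover 26,100/2,250 = 11.6 months — ≥ 4 required
Employment 10 ≥ 6 months
44.1% falls in the override range (43%–46%), so the compensating-factor test applies.
Override check — reserves: 11.6 mo (ok); score: 684 (ok).
Both compensating conditions met → exception applies.

Approved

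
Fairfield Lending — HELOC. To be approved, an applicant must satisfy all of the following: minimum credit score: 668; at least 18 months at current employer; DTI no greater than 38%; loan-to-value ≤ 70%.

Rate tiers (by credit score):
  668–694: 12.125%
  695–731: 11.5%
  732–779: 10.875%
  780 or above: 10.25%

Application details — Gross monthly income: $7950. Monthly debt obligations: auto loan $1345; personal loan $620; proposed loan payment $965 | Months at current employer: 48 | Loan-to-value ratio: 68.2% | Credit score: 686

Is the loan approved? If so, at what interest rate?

Approved at 12.125%

Credit score 686 ≥ 668 (meets minimum)
LTV 68.2% ≤ 70%
Total monthly debts = (1,345 + 620 + 965) = 2,930. DTI = 2,930/7,950 = 36.9% ≤ 38%
Employment 48 ≥ 18 months
All requirements met. Score 686 falls in the 668–694 tier → 12.125%.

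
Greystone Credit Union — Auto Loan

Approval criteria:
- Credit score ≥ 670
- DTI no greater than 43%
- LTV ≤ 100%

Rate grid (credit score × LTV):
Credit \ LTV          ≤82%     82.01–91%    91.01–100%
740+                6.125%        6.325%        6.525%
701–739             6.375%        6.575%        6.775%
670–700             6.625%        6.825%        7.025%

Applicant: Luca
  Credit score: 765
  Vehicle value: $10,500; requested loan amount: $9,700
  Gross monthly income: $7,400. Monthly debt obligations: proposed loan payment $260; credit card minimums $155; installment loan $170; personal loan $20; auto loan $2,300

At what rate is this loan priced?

6.525%

Credit score 765 ≥ 670; Total monthly debts = (260 + 155 + 170 + 20 + 2,300) = 2,905. DTI = 2,905/7,400 = 39.3% ≤ 43%
LTV: 9,700 ÷ 10,500 = 92.4%, within 100% cap
Credit 765 → row 740+; LTV 92.4% → column 91.01–100%. Grid cell → 6.525%.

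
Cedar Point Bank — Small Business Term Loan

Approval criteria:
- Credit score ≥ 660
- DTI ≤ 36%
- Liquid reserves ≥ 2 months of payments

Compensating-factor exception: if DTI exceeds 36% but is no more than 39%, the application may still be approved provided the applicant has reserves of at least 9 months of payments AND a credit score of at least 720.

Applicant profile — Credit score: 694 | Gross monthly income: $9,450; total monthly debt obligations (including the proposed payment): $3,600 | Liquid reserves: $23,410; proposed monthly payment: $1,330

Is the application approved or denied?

Denied

Credit score 694 ≥ 660 (meets base)
DTI: 3,600 ÷ 9,450 = 38.1%, over the 36% base limit.
Reserves: 23,410 ÷ 1,330 = 17.6 months (meets 2-month minimum)
38.1% falls in the override range (36%–39%), so the compensating-factor test applies.
Override check — reserves: 17.6 mo (ok); score: 694 (below 720).
Compensating-factor requirement not fully met.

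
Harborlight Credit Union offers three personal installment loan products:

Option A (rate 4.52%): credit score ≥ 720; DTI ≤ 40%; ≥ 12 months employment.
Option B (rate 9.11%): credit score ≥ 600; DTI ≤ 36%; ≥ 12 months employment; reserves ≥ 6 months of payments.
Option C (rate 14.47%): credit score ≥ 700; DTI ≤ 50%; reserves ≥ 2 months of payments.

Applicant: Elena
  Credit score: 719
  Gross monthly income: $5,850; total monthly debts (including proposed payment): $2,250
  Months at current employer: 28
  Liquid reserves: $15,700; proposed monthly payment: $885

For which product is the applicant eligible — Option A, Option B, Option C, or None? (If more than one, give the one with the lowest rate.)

DTI = 2,250/5,850 = 38.5%.
Reserves = 15,700/885 = 17.7 months.
Option A: score 719 < 720; DTI 38.5% ≤ 40%; employment 28 ≥ 12 mo → does not qualify.
Option B: score 719 ≥ 600; DTI 38.5% > 36%; employment 28 ≥ 12 mo; reserves 17.7 ≥ 6 mo → does not qualify.
Option C: score 719 ≥ 700; DTI 38.5% ≤ 50%; reserves 17.7 ≥ 2 mo → qualifies.

Option C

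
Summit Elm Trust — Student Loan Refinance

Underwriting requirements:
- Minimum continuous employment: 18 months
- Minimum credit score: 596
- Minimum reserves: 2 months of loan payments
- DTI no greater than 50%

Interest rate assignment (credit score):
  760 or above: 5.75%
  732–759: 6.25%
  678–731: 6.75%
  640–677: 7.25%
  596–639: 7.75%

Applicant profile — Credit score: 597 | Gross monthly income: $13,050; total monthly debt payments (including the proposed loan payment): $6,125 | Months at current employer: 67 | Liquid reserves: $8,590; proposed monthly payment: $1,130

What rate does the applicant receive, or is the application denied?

Approved at 7.75%

Credit score 597 ≥ 596 (meets minimum)
Liquid reserves cover 8,590/1,130 = 7.6 months — ≥ 2 required
DTI = 6,125/13,050 = 46.9% ≤ 50%
Employment 67 ≥ 18 months
All requirements met. Score 597 falls in the 596–639 tier → 7.75%.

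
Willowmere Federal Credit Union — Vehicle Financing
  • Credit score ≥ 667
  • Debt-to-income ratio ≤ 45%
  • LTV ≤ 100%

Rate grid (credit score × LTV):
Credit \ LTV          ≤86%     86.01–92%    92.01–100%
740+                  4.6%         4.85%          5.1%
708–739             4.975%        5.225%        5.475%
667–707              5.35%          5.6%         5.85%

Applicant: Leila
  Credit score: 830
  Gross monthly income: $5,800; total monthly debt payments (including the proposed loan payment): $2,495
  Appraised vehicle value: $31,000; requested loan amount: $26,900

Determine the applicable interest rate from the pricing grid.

4.85%

Credit score 830 ≥ 667; DTI: 2,495 ÷ 5,800 = 43%, within the 45% cap
LTV = 26,900/31,000 = 86.8% ≤ 100%
Score 830 is in the 740+ band; LTV 86.8% is in the 86.01–92% band → 4.85%.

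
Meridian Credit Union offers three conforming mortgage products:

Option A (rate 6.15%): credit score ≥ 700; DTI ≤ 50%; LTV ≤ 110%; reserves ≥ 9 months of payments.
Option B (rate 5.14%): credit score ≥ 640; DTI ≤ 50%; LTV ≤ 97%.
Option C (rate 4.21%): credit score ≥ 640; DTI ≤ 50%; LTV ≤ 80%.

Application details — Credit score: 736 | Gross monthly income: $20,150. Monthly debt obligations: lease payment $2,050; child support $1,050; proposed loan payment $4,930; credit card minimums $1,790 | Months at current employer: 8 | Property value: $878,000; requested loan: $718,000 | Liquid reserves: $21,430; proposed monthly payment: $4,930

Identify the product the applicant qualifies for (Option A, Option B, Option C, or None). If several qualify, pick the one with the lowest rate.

Option B

Total debts = (2,050 + 1,050 + 4,930 + 1,790) = 9,820; DTI = 9,820/20,150 = 48.7%.
LTV = 718,000/878,000 = 81.8%.
Reserves = 21,430/4,930 = 4.3 months.
Option A: score 736 ≥ 700; DTI 48.7% ≤ 50%; LTV 81.8% ≤ 110%; reserves 4.3 < 9 mo → does not qualify.
Option B: score 736 ≥ 640; DTI 48.7% ≤ 50%; LTV 81.8% ≤ 97% → qualifies.
Option C: score 736 ≥ 640; DTI 48.7% ≤ 50%; LTV 81.8% > 80% → does not qualify.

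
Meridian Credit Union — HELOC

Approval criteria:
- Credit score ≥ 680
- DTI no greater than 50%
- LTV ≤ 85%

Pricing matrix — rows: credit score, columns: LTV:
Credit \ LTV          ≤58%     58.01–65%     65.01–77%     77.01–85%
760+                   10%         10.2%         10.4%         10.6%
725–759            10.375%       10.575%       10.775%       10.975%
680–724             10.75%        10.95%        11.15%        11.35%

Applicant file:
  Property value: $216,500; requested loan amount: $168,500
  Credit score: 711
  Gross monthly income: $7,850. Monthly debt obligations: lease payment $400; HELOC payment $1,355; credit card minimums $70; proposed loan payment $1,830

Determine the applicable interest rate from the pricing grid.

Credit score 711 ≥ 680; Total monthly debts = (400 + 1,355 + 70 + 1,830) = 3,655. Debt-to-income = 3,655/7,850 = 46.6% — meets 50% limit
LTV = 168,500/216,500 = 77.8% ≤ 85%
Score 711 is in the 680–724 band; LTV 77.8% is in the 77.01–85% band → 11.35%.

11.35%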